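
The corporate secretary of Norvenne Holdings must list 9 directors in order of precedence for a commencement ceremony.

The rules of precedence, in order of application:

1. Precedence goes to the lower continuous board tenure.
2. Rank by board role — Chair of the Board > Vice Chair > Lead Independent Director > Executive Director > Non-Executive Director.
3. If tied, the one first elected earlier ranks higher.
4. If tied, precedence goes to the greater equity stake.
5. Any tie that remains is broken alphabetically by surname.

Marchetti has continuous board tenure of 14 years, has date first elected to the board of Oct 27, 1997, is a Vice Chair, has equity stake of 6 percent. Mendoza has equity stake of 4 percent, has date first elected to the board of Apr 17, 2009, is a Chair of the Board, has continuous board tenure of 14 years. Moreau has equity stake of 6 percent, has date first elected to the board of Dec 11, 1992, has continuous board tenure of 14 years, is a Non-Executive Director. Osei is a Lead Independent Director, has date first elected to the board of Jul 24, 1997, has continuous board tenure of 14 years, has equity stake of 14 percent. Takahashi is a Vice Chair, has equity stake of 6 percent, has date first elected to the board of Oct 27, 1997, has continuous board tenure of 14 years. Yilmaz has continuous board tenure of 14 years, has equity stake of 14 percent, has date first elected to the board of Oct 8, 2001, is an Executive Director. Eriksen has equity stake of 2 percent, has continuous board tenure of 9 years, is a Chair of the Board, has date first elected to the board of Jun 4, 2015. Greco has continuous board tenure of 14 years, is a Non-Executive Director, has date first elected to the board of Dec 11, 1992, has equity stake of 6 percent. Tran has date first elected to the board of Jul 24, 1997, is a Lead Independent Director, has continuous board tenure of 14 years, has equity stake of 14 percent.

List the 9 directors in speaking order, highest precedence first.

Eriksen, Mendoza, Marchetti, Takahashi, Osei, Tran, Yilmaz, Greco, Moreau

By continuous board tenure (lower first): Eriksen (9 years); then Mendoza, Marchetti, Takahashi, Osei, Tran, Yilmaz, Greco and Moreau (each 14 years).
Among Mendoza, Marchetti, Takahashi, Osei, Tran, Yilmaz, Greco and Moreau, by board role: Mendoza (Chair of the Board) before Marchetti and Takahashi (Vice Chair) before Osei and Tran (Lead Independent Director) before Yilmaz (Executive Director) before Greco and Moreau (Non-Executive Director).
Marchetti and Takahashi both have date first elected to the board Oct 27, 1997, so the next rule applies.
Marchetti and Takahashi both have equity stake 6 percent, so the next rule applies.
Among Marchetti and Takahashi, alphabetically by surname: Marchetti before Takahashi.
Osei and Tran both have date first elected to the board Jul 24, 1997, so the next rule applies.
Osei and Tran both have equity stake 14 percent, so the next rule applies.
Among Osei and Tran, alphabetically by surname: Osei before Tran.
Greco and Moreau both have date first elected to the board Dec 11, 1992, so the next rule applies.
Greco and Moreau both have equity stake 6 percent, so the next rule applies.
Among Greco and Moreau, alphabetically by surname: Greco before Moreau.
Full order: Eriksen, Mendoza, Marchetti, Takahashi, Osei, Tran, Yilmaz, Greco, Moreau.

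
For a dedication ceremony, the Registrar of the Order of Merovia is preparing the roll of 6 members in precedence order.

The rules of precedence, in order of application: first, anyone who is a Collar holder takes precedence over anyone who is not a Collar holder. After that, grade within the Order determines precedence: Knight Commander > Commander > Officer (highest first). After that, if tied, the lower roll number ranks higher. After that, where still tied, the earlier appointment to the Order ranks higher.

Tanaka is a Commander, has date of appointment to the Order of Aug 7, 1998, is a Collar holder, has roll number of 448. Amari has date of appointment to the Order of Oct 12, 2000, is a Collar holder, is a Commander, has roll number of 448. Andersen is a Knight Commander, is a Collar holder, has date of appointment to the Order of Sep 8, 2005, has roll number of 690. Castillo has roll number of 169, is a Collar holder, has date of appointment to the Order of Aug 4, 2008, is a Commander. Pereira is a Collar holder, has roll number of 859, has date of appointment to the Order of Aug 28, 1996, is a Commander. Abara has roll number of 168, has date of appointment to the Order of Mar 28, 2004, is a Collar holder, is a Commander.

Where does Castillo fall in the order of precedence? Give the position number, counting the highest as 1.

3

By the first rule: Andersen, Abara, Castillo, Tanaka, Amari and Pereira (each a Collar holder).
Among Andersen, Abara, Castillo, Tanaka, Amari and Pereira, by grade within the Order: Andersen (Knight Commander) before Abara, Castillo, Tanaka, Amari and Pereira (Commander).
Among Abara, Castillo, Tanaka, Amari and Pereira, by roll number (lower first): Abara (168) before Castillo (169) before Tanaka and Amari (448) before Pereira (859).
Among Tanaka and Amari, by date of appointment to the Order (earlier first): Tanaka (Aug 7, 1998) before Amari (Oct 12, 2000).
Order: Andersen, Abara, Castillo, Tanaka, Amari, Pereira. So position 3.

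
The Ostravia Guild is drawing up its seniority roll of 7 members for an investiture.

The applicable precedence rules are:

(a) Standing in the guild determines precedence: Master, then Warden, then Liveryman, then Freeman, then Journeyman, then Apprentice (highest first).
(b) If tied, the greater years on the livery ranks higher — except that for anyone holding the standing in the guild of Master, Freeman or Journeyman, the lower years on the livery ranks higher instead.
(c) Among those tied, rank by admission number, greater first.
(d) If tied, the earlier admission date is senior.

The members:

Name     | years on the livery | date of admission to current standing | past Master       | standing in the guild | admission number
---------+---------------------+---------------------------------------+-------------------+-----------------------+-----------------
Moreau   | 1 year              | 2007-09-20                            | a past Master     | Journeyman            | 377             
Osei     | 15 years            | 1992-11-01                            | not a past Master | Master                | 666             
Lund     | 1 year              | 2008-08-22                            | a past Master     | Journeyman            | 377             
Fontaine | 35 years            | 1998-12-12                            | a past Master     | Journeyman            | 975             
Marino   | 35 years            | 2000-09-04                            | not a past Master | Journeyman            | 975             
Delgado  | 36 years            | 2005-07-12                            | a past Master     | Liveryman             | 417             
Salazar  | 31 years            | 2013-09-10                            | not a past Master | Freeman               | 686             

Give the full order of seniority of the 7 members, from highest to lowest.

By standing in the guild: Osei (Master); then Delgado (Liveryman); then Salazar (Freeman); then Moreau, Lund, Fontaine and Marino (Journeyman).
Among Moreau, Lund, Fontaine and Marino, by years on the livery (lower first) (reversed rule for this group): Moreau and Lund (1 year) before Fontaine and Marino (35 years).
Moreau and Lund both have admission number 377, so the next rule applies.
Among Moreau and Lund, by date of admission to current standing (earlier first): Moreau (2007-09-20) before Lund (2008-08-22).
Fontaine and Marino both have admission number 975, so the next rule applies.
Among Fontaine and Marino, by date of admission to current standing (earlier first): Fontaine (1998-12-12) before Marino (2000-09-04).
Full order: Osei, Delgado, Salazar, Moreau, Lund, Fontaine, Marino.

Osei, Delgado, Salazar, Moreau, Lund, Fontaine, Marino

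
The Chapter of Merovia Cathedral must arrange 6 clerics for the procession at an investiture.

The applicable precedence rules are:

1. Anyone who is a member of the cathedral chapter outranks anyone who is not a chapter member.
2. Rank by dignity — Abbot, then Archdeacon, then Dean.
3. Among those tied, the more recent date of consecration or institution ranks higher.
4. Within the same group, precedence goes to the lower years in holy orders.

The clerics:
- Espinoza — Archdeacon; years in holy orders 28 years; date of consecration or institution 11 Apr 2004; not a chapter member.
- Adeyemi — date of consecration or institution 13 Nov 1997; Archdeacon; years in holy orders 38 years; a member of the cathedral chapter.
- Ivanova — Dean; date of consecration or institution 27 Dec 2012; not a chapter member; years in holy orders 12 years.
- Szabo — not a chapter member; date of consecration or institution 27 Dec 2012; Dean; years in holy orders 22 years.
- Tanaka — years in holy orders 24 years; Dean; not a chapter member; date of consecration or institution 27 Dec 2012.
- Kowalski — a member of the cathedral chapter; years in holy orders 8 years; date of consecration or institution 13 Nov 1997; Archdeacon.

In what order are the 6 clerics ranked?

Kowalski, Adeyemi, Espinoza, Ivanova, Szabo, Tanaka

By the first rule: Kowalski and Adeyemi (both a member of the cathedral chapter); then Espinoza, Ivanova, Szabo and Tanaka (each not a chapter member).
Kowalski and Adeyemi are each Archdeacon, so the next rule applies.
Kowalski and Adeyemi both have date of consecration or institution 13 Nov 1997, so the next rule applies.
Among Kowalski and Adeyemi, by years in holy orders (lower first): Kowalski (8 years) before Adeyemi (38 years).
Among Espinoza, Ivanova, Szabo and Tanaka, by dignity: Espinoza (Archdeacon) before Ivanova, Szabo and Tanaka (Dean).
Ivanova, Szabo and Tanaka all have date of consecration or institution 27 Dec 2012, so the next rule applies.
Among Ivanova, Szabo and Tanaka, by years in holy orders (lower first): Ivanova (12 years) before Szabo (22 years) before Tanaka (24 years).
Full order: Kowalski, Adeyemi, Espinoza, Ivanova, Szabo, Tanaka.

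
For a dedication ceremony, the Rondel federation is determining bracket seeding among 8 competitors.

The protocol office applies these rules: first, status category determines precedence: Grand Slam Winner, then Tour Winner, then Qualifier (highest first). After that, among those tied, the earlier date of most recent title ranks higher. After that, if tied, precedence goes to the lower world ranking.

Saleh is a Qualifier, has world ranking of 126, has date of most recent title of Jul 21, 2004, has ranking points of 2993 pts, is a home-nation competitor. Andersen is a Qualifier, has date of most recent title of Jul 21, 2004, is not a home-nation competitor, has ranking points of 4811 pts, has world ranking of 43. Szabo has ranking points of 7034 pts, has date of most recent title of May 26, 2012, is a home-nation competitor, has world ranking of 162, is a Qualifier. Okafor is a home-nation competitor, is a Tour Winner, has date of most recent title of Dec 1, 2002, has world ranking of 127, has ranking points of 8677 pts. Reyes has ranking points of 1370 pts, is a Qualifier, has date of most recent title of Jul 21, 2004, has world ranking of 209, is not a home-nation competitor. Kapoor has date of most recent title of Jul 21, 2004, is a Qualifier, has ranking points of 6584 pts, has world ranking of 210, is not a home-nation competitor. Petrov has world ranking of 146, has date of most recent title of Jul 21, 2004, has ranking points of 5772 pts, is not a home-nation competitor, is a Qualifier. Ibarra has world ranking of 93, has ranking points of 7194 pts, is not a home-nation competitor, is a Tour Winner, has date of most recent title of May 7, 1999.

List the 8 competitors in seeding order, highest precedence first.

Ibarra, Okafor, Andersen, Saleh, Petrov, Reyes, Kapoor, Szabo

By status category: Ibarra and Okafor (Tour Winner); then Andersen, Saleh, Petrov, Reyes, Kapoor and Szabo (Qualifier).
Among Ibarra and Okafor, by date of most recent title (earlier first): Ibarra (May 7, 1999) before Okafor (Dec 1, 2002).
Among Andersen, Saleh, Petrov, Reyes, Kapoor and Szabo, by date of most recent title (earlier first): Andersen, Saleh, Petrov, Reyes and Kapoor (Jul 21, 2004) before Szabo (May 26, 2012).
Among Andersen, Saleh, Petrov, Reyes and Kapoor, by world ranking (lower first): Andersen (43) before Saleh (126) before Petrov (146) before Reyes (209) before Kapoor (210).
Full order: Ibarra, Okafor, Andersen, Saleh, Petrov, Reyes, Kapoor, Szabo.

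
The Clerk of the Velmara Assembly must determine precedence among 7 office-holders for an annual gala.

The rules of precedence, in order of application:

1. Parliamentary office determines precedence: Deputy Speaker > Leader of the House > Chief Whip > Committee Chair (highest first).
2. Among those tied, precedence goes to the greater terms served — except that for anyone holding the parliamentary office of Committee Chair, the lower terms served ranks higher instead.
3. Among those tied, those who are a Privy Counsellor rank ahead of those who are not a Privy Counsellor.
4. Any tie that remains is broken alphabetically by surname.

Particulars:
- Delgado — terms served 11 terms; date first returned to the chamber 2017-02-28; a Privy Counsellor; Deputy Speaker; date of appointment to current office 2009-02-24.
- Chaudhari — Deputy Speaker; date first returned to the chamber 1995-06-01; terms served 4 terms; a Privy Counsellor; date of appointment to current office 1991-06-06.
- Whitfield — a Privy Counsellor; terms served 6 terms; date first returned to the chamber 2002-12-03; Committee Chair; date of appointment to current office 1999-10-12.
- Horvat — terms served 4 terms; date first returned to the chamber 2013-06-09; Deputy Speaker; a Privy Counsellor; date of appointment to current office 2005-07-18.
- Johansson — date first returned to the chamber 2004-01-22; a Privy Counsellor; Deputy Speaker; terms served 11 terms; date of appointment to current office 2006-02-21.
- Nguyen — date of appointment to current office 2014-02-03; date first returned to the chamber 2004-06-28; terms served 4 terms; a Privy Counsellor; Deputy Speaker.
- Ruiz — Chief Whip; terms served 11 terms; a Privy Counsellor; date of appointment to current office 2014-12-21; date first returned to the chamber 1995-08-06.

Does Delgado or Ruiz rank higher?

By parliamentary office: Delgado, Johansson, Chaudhari, Horvat and Nguyen (Deputy Speaker); then Ruiz (Chief Whip); then Whitfield (Committee Chair).
Among Delgado, Johansson, Chaudhari, Horvat and Nguyen, by terms served (higher first): Delgado and Johansson (11 terms) before Chaudhari, Horvat and Nguyen (4 terms).
Delgado and Johansson are each a Privy Counsellor, so the next rule applies.
Among Delgado and Johansson, alphabetically by surname: Delgado before Johansson.
Chaudhari, Horvat and Nguyen are each a Privy Counsellor, so the next rule applies.
Among Chaudhari, Horvat and Nguyen, alphabetically by surname: Chaudhari before Horvat before Nguyen.
So Delgado takes precedence.

Delgado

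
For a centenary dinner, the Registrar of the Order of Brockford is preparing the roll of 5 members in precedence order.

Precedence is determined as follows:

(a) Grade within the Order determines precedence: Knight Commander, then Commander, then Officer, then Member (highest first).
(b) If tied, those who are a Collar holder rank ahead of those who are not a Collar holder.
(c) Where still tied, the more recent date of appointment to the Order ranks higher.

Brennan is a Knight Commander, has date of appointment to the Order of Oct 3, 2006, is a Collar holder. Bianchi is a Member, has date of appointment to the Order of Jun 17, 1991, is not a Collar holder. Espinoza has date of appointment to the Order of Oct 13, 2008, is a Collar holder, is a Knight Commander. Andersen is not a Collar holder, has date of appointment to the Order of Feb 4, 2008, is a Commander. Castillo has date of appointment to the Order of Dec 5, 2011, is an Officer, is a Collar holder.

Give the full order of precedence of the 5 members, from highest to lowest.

Espinoza, Brennan, Andersen, Castillo, Bianchi

By grade within the Order: Espinoza and Brennan (Knight Commander); then Andersen (Commander); then Castillo (Officer); then Bianchi (Member).
Espinoza and Brennan are each a Collar holder, so the next rule applies.
Among Espinoza and Brennan, by date of appointment to the Order (later first): Espinoza (Oct 13, 2008) before Brennan (Oct 3, 2006).
Full order: Espinoza, Brennan, Andersen, Castillo, Bianchi.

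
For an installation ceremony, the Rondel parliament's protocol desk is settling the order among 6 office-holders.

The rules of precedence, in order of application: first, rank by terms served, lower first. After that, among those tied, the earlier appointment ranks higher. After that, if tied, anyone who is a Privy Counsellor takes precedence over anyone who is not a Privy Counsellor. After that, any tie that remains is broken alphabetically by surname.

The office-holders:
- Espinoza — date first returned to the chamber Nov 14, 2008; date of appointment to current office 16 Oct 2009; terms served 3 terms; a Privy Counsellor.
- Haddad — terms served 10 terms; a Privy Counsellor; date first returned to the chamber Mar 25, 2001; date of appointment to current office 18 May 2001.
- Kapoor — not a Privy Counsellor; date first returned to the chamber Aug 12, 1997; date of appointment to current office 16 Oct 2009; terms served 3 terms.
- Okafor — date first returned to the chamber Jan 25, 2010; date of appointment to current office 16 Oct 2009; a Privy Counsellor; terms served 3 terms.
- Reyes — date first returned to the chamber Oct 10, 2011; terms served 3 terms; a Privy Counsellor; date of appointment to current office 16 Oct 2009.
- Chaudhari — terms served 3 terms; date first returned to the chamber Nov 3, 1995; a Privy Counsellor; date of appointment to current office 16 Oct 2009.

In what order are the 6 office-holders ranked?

Chaudhari, Espinoza, Okafor, Reyes, Kapoor, Haddad

By terms served (lower first): Chaudhari, Espinoza, Okafor, Reyes and Kapoor (each 3 terms); then Haddad (10 terms).
Chaudhari, Espinoza, Okafor, Reyes and Kapoor all have date of appointment to current office 16 Oct 2009, so the next rule applies.
Among Chaudhari, Espinoza, Okafor, Reyes and Kapoor, a Privy Counsellor before not a Privy Counsellor: Chaudhari, Espinoza, Okafor and Reyes (a Privy Counsellor) before Kapoor (not a Privy Counsellor).
Among Chaudhari, Espinoza, Okafor and Reyes, alphabetically by surname: Chaudhari before Espinoza before Okafor before Reyes.
Full order: Chaudhari, Espinoza, Okafor, Reyes, Kapoor, Haddad.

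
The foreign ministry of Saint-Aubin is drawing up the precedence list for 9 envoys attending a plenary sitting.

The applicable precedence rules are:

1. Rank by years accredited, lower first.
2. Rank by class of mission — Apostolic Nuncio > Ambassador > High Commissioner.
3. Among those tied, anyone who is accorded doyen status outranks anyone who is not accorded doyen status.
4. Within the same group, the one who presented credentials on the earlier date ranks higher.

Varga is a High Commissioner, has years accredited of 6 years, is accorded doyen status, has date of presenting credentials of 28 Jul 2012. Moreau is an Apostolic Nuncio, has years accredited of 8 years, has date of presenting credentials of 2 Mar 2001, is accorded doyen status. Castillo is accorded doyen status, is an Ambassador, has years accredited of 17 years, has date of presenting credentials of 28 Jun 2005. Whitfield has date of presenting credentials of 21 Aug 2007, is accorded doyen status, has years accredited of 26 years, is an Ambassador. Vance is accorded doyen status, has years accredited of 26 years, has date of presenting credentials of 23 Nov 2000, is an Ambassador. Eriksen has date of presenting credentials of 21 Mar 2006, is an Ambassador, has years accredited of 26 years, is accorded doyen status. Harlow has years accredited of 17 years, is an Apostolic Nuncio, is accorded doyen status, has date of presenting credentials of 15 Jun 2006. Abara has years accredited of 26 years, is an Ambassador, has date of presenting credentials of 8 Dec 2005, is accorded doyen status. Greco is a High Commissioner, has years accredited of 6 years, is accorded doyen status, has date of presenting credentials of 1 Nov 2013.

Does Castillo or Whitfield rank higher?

Castillo

By years accredited (lower first): Varga and Greco (both 6 years); then Moreau (8 years); then Harlow and Castillo (both 17 years); then Vance, Abara, Eriksen and Whitfield (each 26 years).
Varga and Greco are each High Commissioner, so the next rule applies.
Varga and Greco are each accorded doyen status, so the next rule applies.
Among Varga and Greco, by date of presenting credentials (earlier first): Varga (28 Jul 2012) before Greco (1 Nov 2013).
Among Harlow and Castillo, by class of mission: Harlow (Apostolic Nuncio) before Castillo (Ambassador).
Vance, Abara, Eriksen and Whitfield are each Ambassador, so the next rule applies.
Vance, Abara, Eriksen and Whitfield are each accorded doyen status, so the next rule applies.
Among Vance, Abara, Eriksen and Whitfield, by date of presenting credentials (earlier first): Vance (23 Nov 2000) before Abara (8 Dec 2005) before Eriksen (21 Mar 2006) before Whitfield (21 Aug 2007).
So Castillo takes precedence.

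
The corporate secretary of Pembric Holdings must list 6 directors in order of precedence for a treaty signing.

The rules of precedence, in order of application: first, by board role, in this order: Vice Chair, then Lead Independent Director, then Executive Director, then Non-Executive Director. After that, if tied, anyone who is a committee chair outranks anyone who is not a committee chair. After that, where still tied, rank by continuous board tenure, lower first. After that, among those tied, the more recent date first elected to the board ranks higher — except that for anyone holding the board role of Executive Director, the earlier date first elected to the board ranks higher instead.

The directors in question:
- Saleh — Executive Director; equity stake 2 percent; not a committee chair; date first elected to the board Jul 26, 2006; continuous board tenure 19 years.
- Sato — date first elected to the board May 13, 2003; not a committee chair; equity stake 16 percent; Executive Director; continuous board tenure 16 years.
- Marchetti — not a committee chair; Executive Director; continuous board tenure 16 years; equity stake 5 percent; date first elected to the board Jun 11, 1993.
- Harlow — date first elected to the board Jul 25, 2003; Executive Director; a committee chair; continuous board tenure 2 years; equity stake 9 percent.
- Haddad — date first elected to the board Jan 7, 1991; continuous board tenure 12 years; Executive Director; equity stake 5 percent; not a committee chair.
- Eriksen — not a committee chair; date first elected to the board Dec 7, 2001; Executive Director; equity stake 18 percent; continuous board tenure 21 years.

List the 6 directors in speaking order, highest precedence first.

By board role: Harlow, Haddad, Marchetti, Sato, Saleh and Eriksen (Executive Director).
Among Harlow, Haddad, Marchetti, Sato, Saleh and Eriksen, a committee chair before not a committee chair: Harlow (a committee chair) before Haddad, Marchetti, Sato, Saleh and Eriksen (not a committee chair).
Among Haddad, Marchetti, Sato, Saleh and Eriksen, by continuous board tenure (lower first): Haddad (12 years) before Marchetti and Sato (16 years) before Saleh (19 years) before Eriksen (21 years).
Among Marchetti and Sato, by date first elected to the board (earlier first) (reversed rule for this group): Marchetti (Jun 11, 1993) before Sato (May 13, 2003).
Full order: Harlow, Haddad, Marchetti, Sato, Saleh, Eriksen.

Harlow, Haddad, Marchetti, Sato, Saleh, Eriksen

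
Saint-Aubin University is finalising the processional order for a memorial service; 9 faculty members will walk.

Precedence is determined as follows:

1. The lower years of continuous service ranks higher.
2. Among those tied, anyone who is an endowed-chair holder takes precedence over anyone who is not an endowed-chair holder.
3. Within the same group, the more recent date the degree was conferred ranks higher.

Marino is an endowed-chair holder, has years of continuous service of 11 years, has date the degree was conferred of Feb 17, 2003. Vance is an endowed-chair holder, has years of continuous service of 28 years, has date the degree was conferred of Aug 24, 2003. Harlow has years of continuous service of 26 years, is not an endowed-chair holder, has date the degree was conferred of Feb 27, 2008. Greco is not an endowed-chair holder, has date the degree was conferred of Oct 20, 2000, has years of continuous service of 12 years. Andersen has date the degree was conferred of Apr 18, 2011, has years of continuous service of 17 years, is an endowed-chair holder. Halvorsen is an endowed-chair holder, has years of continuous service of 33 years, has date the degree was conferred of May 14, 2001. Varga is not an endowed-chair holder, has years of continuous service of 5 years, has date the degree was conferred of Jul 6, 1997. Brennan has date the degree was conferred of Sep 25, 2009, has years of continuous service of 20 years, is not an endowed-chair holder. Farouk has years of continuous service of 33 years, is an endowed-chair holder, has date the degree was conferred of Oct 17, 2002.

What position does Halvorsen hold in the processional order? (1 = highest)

By years of continuous service (lower first): Varga (5 years); then Marino (11 years); then Greco (12 years); then Andersen (17 years); then Brennan (20 years); then Harlow (26 years); then Vance (28 years); then Farouk and Halvorsen (both 33 years).
Farouk and Halvorsen are each an endowed-chair holder, so the next rule applies.
Among Farouk and Halvorsen, by date the degree was conferred (later first): Farouk (Oct 17, 2002) before Halvorsen (May 14, 2001).
Order: Varga, Marino, Greco, Andersen, Brennan, Harlow, Vance, Farouk, Halvorsen. So position 9.

9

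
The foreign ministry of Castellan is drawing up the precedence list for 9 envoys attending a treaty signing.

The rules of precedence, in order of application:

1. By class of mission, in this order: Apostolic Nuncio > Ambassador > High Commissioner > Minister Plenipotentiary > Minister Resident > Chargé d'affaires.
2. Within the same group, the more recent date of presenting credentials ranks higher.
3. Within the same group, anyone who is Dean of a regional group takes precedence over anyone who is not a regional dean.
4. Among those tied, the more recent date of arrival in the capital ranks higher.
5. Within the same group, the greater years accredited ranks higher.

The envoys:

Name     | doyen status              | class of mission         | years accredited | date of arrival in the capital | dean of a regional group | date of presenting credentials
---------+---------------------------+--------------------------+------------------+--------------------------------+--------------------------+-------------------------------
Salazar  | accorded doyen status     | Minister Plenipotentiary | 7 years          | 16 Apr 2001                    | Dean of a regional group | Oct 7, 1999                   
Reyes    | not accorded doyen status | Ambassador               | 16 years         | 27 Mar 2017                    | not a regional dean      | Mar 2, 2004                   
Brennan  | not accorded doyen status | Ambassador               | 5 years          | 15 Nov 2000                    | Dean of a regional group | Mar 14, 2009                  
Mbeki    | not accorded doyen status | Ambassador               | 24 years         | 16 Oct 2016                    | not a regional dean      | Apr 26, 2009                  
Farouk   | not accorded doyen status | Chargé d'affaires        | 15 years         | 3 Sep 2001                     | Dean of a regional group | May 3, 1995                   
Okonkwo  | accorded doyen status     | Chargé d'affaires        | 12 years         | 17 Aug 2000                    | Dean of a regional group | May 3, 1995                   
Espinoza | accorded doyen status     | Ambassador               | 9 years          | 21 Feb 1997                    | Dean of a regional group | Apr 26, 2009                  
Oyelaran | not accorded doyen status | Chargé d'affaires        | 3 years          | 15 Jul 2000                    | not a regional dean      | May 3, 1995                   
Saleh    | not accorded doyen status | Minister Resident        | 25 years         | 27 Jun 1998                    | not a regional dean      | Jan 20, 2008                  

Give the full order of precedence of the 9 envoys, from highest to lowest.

Espinoza, Mbeki, Brennan, Reyes, Salazar, Saleh, Farouk, Okonkwo, Oyelaran

By class of mission: Espinoza, Mbeki, Brennan and Reyes (Ambassador); then Salazar (Minister Plenipotentiary); then Saleh (Minister Resident); then Farouk, Okonkwo and Oyelaran (Chargé d'affaires).
Among Espinoza, Mbeki, Brennan and Reyes, by date of presenting credentials (later first): Espinoza and Mbeki (Apr 26, 2009) before Brennan (Mar 14, 2009) before Reyes (Mar 2, 2004).
Among Espinoza and Mbeki, Dean of a regional group before not a regional dean: Espinoza (Dean of a regional group) before Mbeki (not a regional dean).
Farouk, Okonkwo and Oyelaran all have date of presenting credentials May 3, 1995, so the next rule applies.
Among Farouk, Okonkwo and Oyelaran, Dean of a regional group before not a regional dean: Farouk and Okonkwo (Dean of a regional group) before Oyelaran (not a regional dean).
Among Farouk and Okonkwo, by date of arrival in the capital (later first): Farouk (3 Sep 2001) before Okonkwo (17 Aug 2000).
Full order: Espinoza, Mbeki, Brennan, Reyes, Salazar, Saleh, Farouk, Okonkwo, Oyelaran.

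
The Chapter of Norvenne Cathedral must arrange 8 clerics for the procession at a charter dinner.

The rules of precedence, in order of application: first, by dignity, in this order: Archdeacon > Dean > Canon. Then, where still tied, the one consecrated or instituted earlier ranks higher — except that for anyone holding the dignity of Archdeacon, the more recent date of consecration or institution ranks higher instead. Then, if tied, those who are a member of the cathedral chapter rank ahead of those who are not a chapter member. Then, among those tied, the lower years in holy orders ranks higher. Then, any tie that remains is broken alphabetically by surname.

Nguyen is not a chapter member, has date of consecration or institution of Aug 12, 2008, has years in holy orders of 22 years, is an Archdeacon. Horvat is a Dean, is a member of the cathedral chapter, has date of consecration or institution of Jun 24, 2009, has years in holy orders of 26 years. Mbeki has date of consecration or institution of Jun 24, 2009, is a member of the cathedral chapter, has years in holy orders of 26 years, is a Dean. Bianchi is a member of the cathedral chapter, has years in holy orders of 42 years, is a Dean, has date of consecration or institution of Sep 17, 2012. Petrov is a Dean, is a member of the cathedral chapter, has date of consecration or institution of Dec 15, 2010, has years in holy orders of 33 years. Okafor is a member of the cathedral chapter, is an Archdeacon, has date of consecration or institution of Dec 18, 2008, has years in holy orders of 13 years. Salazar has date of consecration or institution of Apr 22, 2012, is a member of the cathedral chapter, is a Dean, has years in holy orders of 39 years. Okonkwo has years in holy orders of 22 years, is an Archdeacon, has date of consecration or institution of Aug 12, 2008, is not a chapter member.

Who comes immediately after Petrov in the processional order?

By dignity: Okafor, Nguyen and Okonkwo (Archdeacon); then Horvat, Mbeki, Petrov, Salazar and Bianchi (Dean).
Among Okafor, Nguyen and Okonkwo, by date of consecration or institution (later first) (reversed rule for this group): Okafor (Dec 18, 2008) before Nguyen and Okonkwo (Aug 12, 2008).
Nguyen and Okonkwo are each not a chapter member, so the next rule applies.
Nguyen and Okonkwo both have years in holy orders 22 years, so the next rule applies.
Among Nguyen and Okonkwo, alphabetically by surname: Nguyen before Okonkwo.
Among Horvat, Mbeki, Petrov, Salazar and Bianchi, by date of consecration or institution (earlier first): Horvat and Mbeki (Jun 24, 2009) before Petrov (Dec 15, 2010) before Salazar (Apr 22, 2012) before Bianchi (Sep 17, 2012).
Horvat and Mbeki are each a member of the cathedral chapter, so the next rule applies.
Horvat and Mbeki both have years in holy orders 26 years, so the next rule applies.
Among Horvat and Mbeki, alphabetically by surname: Horvat before Mbeki.
Order: Okafor, Nguyen, Okonkwo, Horvat, Mbeki, Petrov, Salazar, Bianchi.

Salazar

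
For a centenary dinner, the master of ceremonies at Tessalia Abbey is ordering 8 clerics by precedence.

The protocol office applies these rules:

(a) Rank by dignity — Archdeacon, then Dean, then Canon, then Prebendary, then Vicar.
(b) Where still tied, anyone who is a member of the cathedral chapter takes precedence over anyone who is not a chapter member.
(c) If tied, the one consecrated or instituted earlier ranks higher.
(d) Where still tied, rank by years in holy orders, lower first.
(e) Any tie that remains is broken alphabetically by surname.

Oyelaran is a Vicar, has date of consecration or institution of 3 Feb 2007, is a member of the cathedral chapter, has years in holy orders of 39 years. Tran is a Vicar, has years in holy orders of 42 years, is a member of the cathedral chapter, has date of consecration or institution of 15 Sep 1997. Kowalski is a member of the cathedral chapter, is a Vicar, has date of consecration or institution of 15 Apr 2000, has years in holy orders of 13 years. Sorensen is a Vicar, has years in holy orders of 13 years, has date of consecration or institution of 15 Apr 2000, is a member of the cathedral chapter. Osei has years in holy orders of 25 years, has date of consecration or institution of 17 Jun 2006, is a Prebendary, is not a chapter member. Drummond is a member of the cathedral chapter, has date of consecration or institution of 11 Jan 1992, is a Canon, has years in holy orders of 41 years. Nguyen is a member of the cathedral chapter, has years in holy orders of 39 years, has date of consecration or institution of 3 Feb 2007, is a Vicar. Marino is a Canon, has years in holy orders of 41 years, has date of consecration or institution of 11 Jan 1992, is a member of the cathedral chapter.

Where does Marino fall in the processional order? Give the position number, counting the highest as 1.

2

By dignity: Drummond and Marino (Canon); then Osei (Prebendary); then Tran, Kowalski, Sorensen, Nguyen and Oyelaran (Vicar).
Drummond and Marino are each a member of the cathedral chapter, so the next rule applies.
Drummond and Marino both have date of consecration or institution 11 Jan 1992, so the next rule applies.
Drummond and Marino both have years in holy orders 41 years, so the next rule applies.
Among Drummond and Marino, alphabetically by surname: Drummond before Marino.
Tran, Kowalski, Sorensen, Nguyen and Oyelaran are each a member of the cathedral chapter, so the next rule applies.
Among Tran, Kowalski, Sorensen, Nguyen and Oyelaran, by date of consecration or institution (earlier first): Tran (15 Sep 1997) before Kowalski and Sorensen (15 Apr 2000) before Nguyen and Oyelaran (3 Feb 2007).
Kowalski and Sorensen both have years in holy orders 13 years, so the next rule applies.
Among Kowalski and Sorensen, alphabetically by surname: Kowalski before Sorensen.
Nguyen and Oyelaran both have years in holy orders 39 years, so the next rule applies.
Among Nguyen and Oyelaran, alphabetically by surname: Nguyen before Oyelaran.
Order: Drummond, Marino, Osei, Tran, Kowalski, Sorensen, Nguyen, Oyelaran. So position 2.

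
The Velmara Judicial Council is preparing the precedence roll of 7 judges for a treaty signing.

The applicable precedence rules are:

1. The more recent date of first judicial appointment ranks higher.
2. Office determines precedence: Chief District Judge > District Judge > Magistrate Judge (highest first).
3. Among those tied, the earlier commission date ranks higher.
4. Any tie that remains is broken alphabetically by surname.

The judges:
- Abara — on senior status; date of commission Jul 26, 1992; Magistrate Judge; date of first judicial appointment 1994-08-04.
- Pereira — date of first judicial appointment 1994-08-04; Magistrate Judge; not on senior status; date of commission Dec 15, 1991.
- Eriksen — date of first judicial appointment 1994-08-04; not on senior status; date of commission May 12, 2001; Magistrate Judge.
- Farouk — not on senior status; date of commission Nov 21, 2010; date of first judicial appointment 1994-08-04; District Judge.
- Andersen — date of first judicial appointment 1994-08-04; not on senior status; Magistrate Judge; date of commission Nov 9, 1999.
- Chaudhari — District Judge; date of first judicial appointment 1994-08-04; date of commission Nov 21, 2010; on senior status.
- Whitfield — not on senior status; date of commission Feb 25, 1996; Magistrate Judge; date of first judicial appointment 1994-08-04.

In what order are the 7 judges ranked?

Chaudhari, Farouk, Pereira, Abara, Whitfield, Andersen, Eriksen

By date of first judicial appointment (later first): Chaudhari, Farouk, Pereira, Abara, Whitfield, Andersen and Eriksen (each 1994-08-04).
Among Chaudhari, Farouk, Pereira, Abara, Whitfield, Andersen and Eriksen, by office: Chaudhari and Farouk (District Judge) before Pereira, Abara, Whitfield, Andersen and Eriksen (Magistrate Judge).
Chaudhari and Farouk both have date of commission Nov 21, 2010, so the next rule applies.
Among Chaudhari and Farouk, alphabetically by surname: Chaudhari before Farouk.
Among Pereira, Abara, Whitfield, Andersen and Eriksen, by date of commission (earlier first): Pereira (Dec 15, 1991) before Abara (Jul 26, 1992) before Whitfield (Feb 25, 1996) before Andersen (Nov 9, 1999) before Eriksen (May 12, 2001).
Full order: Chaudhari, Farouk, Pereira, Abara, Whitfield, Andersen, Eriksen.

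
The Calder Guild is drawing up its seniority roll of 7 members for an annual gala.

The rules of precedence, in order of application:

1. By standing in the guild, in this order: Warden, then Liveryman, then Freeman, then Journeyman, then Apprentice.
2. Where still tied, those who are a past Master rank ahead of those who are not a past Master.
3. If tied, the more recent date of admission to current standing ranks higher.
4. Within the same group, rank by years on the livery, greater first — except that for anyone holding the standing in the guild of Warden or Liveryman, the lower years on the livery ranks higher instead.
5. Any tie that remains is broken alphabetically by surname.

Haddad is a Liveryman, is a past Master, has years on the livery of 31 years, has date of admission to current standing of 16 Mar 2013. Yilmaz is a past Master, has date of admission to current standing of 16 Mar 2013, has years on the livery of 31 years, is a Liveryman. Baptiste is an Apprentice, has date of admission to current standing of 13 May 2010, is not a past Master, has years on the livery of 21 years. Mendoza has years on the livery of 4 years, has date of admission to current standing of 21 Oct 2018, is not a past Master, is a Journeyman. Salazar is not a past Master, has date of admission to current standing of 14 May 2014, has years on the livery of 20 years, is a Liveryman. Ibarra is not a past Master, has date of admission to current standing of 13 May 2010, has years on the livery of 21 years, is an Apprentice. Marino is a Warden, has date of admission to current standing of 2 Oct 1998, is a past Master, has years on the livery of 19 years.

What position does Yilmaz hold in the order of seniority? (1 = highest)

3

By standing in the guild: Marino (Warden); then Haddad, Yilmaz and Salazar (Liveryman); then Mendoza (Journeyman); then Baptiste and Ibarra (Apprentice).
Among Haddad, Yilmaz and Salazar, a past Master before not a past Master: Haddad and Yilmaz (a past Master) before Salazar (not a past Master).
Haddad and Yilmaz both have date of admission to current standing 16 Mar 2013, so the next rule applies.
Haddad and Yilmaz both have years on the livery 31 years, so the next rule applies.
Among Haddad and Yilmaz, alphabetically by surname: Haddad before Yilmaz.
Baptiste and Ibarra are each not a past Master, so the next rule applies.
Baptiste and Ibarra both have date of admission to current standing 13 May 2010, so the next rule applies.
Baptiste and Ibarra both have years on the livery 21 years, so the next rule applies.
Among Baptiste and Ibarra, alphabetically by surname: Baptiste before Ibarra.
Order: Marino, Haddad, Yilmaz, Salazar, Mendoza, Baptiste, Ibarra. So position 3.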